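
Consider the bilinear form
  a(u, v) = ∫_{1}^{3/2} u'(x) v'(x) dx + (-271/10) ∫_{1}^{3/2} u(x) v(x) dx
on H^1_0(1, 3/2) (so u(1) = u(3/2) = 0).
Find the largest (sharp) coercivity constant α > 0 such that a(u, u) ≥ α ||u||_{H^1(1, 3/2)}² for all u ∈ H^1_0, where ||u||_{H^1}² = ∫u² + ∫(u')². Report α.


α = (-271 + 40*π^2)/(10*(1 + 4*π^2))

Coercivity of a(·,·) on H^1_0(1, 3/2) means a(u, u) ≥ α ||u||_{H^1}² for every u ∈ H^1_0.
The interval has length L = 1/2, and Poincaré/coercivity depend only on L. Here a(u, u) = ∫(u')² + (-271/10)·∫u².
Here c = -271/10 < 0 with |c| < (π/L)² = 4*π^2, so coercivity still holds. The condition a(u,u) ≥ α||u||_{H^1}² reads (1−α)∫(u')² ≥ (α−c)∫u². Any admissible α is ≤ 1 (rapidly oscillating u have ∫u²/∫(u')² → 0), and α = 1 would force 0 ≥ (1−c)∫u², impossible since c < 1; so 1−α > 0. By the sharp Poincaré inequality on H^1_0 of an interval of length L, ∫(u')² ≥ (π/L)²∫u² with equality for the first sine mode sin(π(x−x₀)/L) (x₀ the left endpoint), so the inequality holds for all u iff (1−α)(π/L)² ≥ α − c, i.e. α ≤ ((π/L)² + c)/((π/L)² + 1) = (1 + c(L/π)²)/(1 + (L/π)²). (Direct route, valid since c ≤ 0: Poincaré gives c∫u² ≥ c(L/π)²∫(u')², so a(u,u) ≥ (1 + c(L/π)²)∫(u')², while ||u||_{H^1}² ≤ (1 + (L/π)²)∫(u')²; dividing yields the same α.) With (π/L)² = 4*π^2 and c = -271/10, the largest admissible constant is α = ((π/L)² + c)/((π/L)² + 1).
Simplifying, α = (-271 + 40*π^2)/(10*(1 + 4*π^2)).


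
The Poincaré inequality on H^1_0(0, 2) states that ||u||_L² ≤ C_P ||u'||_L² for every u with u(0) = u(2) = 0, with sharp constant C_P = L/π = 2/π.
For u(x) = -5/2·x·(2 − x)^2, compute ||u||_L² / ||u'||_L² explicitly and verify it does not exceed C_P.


||u||_L² / ||u'||_L² = sqrt(14)/7 < C_P = 2/π.

u(x) = -5/2·x·(2 − x)^2, so u'(x) = 5*(2 - 3*x)*(x/2 - 1).
u(x) = -5/2·x·(2 − x)^2 vanishes at x = 0 and x = 2, so u ∈ H^1_0(0, 2). Differentiate via the product rule and integrate the resulting polynomials term by term.
  ∫_0^2 u² dx = ∫_0^2 (25*x^6/4 - 50*x^5 + 150*x^4 - 200*x^3 + 100*x^2) dx. Term by term:
    ∫_0^2 25*x^6/4 dx = 800/7;  ∫_0^2 -50*x^5 dx = -1600/3;  ∫_0^2 150*x^4 dx = 960;
    ∫_0^2 -200*x^3 dx = -800;  ∫_0^2 100*x^2 dx = 800/3.
  Sum: 800/7 − 1600/3 + 960 − 800 + 800/3 = 160/21.
  ∫_0^2 (u')² dx = ∫_0^2 (225*x^4/4 - 300*x^3 + 550*x^2 - 400*x + 100) dx. Term by term:
    ∫_0^2 225*x^4/4 dx = 360;  ∫_0^2 -300*x^3 dx = -1200;  ∫_0^2 550*x^2 dx = 4400/3;
    ∫_0^2 -400*x dx = -800;  ∫_0^2 100 dx = 200.
  Sum: 360 − 1200 + 4400/3 − 800 + 200 = 80/3.
∫_0^2 u² dx = 160/21, so ||u||_L² = 4*sqrt(210)/21.
∫_0^2 (u')² dx = 80/3, so ||u'||_L² = 4*sqrt(15)/3.
Ratio ||u||_L² / ||u'||_L² = sqrt(14)/7.
Sharp Poincaré constant on H^1_0(0, 2) is C_P = L/π = 2/π, achieved by sin(π/2·x).
A polynomial bump cannot attain the sharp Poincaré constant (only the first sine eigenfunction does), so the ratio is strictly less than C_P, consistent with ||u||_L² ≤ C_P ||u'||_L².


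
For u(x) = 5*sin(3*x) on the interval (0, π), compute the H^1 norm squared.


||u||_{H^1(0,π)}^2 = 125*π

u'(x) = 15*cos(3*x).
Expand u² and (u')² and integrate term by term on (0, π), using: for integers n ≥ 1, ∫_0^π sin²(nx) dx = ∫_0^π cos²(nx) dx = π/2; for n ≠ n', ∫_0^π sin(nx)sin(n'x) dx = ∫_0^π cos(nx)cos(n'x) dx = 0; and by product-to-sum, ∫_0^π sin(nx)cos(n'x) dx = ½∫_0^π [sin((n+n')x) + sin((n−n')x)] dx, which is 0 when n+n' is even and 2n/(n²−n'²) when n+n' is odd (it need not vanish on (0, π)).
  u² squared terms: (5)²·∫sin(3x)² dx = 25·π/2 = 25*π/2.
  So ∫_0^π u² dx = 25*π/2.
  (u')² squared terms: (15)²·∫cos(3x)² dx = 225·π/2 = 225*π/2.
  So ∫_0^π (u')² dx = 225*π/2.
||u||_{H^1}^2 = (25*π/2) + (225*π/2) = 125*π.


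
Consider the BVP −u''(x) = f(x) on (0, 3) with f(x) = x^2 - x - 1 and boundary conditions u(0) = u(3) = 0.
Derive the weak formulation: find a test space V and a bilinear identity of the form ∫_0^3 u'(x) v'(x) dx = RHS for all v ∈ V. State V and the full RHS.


V = H^1_0(0, 3) (so v(0) = v(3) = 0); weak form: ∫_0^3 u'v' dx = ∫_0^3 (x^2 - x - 1) v dx for all v ∈ V.

Multiply both sides by a test function v and integrate from 0 to 3:
  ∫_0^3 −u''(x) v(x) dx = ∫_0^3 f(x) v(x) dx.
Integrate the LHS by parts once:
  ∫_0^3 −u'' v dx = −[u'(x) v(x)]_0^3 + ∫_0^3 u'(x) v'(x) dx.
Thus ∫_0^3 u'(x) v'(x) dx = ∫_0^3 f(x) v(x) dx + [u'(x) v(x)]_0^3.
Choose V so that boundary terms are either known or forced to vanish.
u is Dirichlet: u(0) = u(3) = 0. Let V = H^1_0(0, 3); then v(0) = v(3) = 0, and [u' v]_0^3 = 0.
Weak formulation: find u (satisfying any essential BC) such that ∫_0^3 u'(x) v'(x) dx = ∫_0^3 f v dx for all v ∈ V.
Substituting f(x) = x^2 - x - 1, the right-hand side is ∫_0^3 (x^2 - x - 1) v dx.


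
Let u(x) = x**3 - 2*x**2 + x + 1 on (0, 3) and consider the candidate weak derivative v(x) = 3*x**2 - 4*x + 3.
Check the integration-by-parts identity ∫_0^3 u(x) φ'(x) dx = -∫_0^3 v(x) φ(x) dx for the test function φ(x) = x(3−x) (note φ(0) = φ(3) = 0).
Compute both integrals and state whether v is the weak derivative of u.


LHS = -279/20, RHS = -459/20. No, v is not the weak derivative of u.

u(x) = x**3 - 2*x**2 + x + 1, classical derivative u'(x) = 3*x**2 - 4*x + 1.
φ(x) = x(3−x), so φ'(x) = 3 - 2*x.
Note φ(0) = φ(3) = 0, so the boundary term u·φ vanishes.
LHS = ∫_0^3 u(x) φ'(x) dx = ∫_0^3 (-2*x^4 + 7*x^3 - 8*x^2 + x + 3) dx. Term by term:
  ∫_0^3 -2*x^4 dx = -486/5;  ∫_0^3 7*x^3 dx = 567/4;  ∫_0^3 -8*x^2 dx = -72;
  ∫_0^3 x dx = 9/2;  ∫_0^3 3 dx = 9.
Sum: -486/5 + 567/4 − 72 + 9/2 + 9 = -279/20.
So LHS = -279/20.
∫_0^3 v(x) φ(x) dx = ∫_0^3 (-3*x^4 + 13*x^3 - 15*x^2 + 9*x) dx. Term by term:
  ∫_0^3 -3*x^4 dx = -729/5;  ∫_0^3 13*x^3 dx = 1053/4;  ∫_0^3 -15*x^2 dx = -135;
  ∫_0^3 9*x dx = 81/2.
Sum: -729/5 + 1053/4 − 135 + 81/2 = 459/20.
So RHS = -∫_0^3 v(x) φ(x) dx = -459/20.
LHS − RHS = 9 ≠ 0, so the identity fails.
(For a valid weak derivative the identity must hold for EVERY test function, in particular this one. The failure shows v is NOT the weak derivative of u.)
Correct weak derivative would be u'(x) = 3*x**2 - 4*x + 1.


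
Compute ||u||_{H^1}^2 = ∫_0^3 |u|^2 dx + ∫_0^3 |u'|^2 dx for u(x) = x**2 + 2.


||u||_{H^1}^2 = 663/5

The H^1 norm (squared) on an interval (0, L) is
  ||u||_{H^1}^2 = ∫_0^L u(x)^2 dx + ∫_0^L u'(x)^2 dx.
Compute u'(x) = 2*x.
Then u(x)^2 = x**4 + 4*x**2 + 4 and u'(x)^2 = 4*x**2.
Integrate each monomial from 0 to 3 using ∫_0^3 c·x^n dx = c·3^(n+1)/(n+1):
  ∫_0^3 u(x)^2 dx = ∫_0^3 (x^4 + 4*x^2 + 4) dx. Term by term:
    ∫_0^3 x^4 dx = 243/5;  ∫_0^3 4*x^2 dx = 36;  ∫_0^3 4 dx = 12.
  Sum: 243/5 + 36 + 12 = 483/5.
  ∫_0^3 u'(x)^2 dx = ∫_0^3 (4*x^2) dx. Term by term:
    ∫_0^3 4*x^2 dx = 36.
Adding: ||u||_{H^1}^2 = 483/5 + 36 = 663/5.


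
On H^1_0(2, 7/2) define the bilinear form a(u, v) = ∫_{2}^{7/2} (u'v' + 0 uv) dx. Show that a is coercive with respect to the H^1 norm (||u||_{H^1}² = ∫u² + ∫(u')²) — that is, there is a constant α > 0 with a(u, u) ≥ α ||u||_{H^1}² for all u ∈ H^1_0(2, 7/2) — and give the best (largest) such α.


α = 4*π^2/(9 + 4*π^2)

Coercivity of a(·,·) on H^1_0(2, 7/2) means a(u, u) ≥ α ||u||_{H^1}² for every u ∈ H^1_0.
The interval has length L = 3/2, and Poincaré/coercivity depend only on L. Here a(u, u) = ∫(u')² + (0)·∫u².
Here c = 0, so a(u,u) = ∫(u')² alone. The condition a(u,u) ≥ α||u||_{H^1}² reads (1−α)∫(u')² ≥ (α−c)∫u². Any admissible α is ≤ 1 (rapidly oscillating u have ∫u²/∫(u')² → 0), and α = 1 would force 0 ≥ (1−c)∫u², impossible since c < 1; so 1−α > 0. By the sharp Poincaré inequality on H^1_0 of an interval of length L, ∫(u')² ≥ (π/L)²∫u² with equality for the first sine mode sin(π(x−x₀)/L) (x₀ the left endpoint), so the inequality holds for all u iff (1−α)(π/L)² ≥ α − c, i.e. α ≤ ((π/L)² + c)/((π/L)² + 1) = (1 + c(L/π)²)/(1 + (L/π)²). (Direct route, valid since c ≤ 0: Poincaré gives c∫u² ≥ c(L/π)²∫(u')², so a(u,u) ≥ (1 + c(L/π)²)∫(u')², while ||u||_{H^1}² ≤ (1 + (L/π)²)∫(u')²; dividing yields the same α.) With (π/L)² = 4*π^2/9 and c = 0, the largest admissible constant is α = ((π/L)² + c)/((π/L)² + 1).
Simplifying, α = 4*π^2/(9 + 4*π^2).


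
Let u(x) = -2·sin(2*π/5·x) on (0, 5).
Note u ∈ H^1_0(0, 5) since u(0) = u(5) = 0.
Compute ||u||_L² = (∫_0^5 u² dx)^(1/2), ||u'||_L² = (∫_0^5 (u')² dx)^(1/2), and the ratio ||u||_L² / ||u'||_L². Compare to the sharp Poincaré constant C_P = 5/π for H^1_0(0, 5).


||u||_L² / ||u'||_L² = 5/(2*π) < C_P = 5/π.

u(x) = -2·sin(2*π/5·x), so u'(x) = -4*π*cos(2*π*x/5)/5.
Writing u(x) = A·sin(kπx/L) with A = -2 and k = 2, use ∫_0^L sin²(kπx/L) dx = L/2 and ∫_0^L cos²(kπx/L) dx = L/2.
u² = 4·sin²(2*π/5·x) and (u')² = 16*π^2/25·cos²(2*π/5·x), and each of sin², cos² integrates to L/2 = 5/2 over (0, 5).
∫_0^5 u² dx = 10, so ||u||_L² = sqrt(10).
∫_0^5 (u')² dx = 8*π^2/5, so ||u'||_L² = 2*sqrt(10)*π/5.
Ratio ||u||_L² / ||u'||_L² = 5/(2*π).
Sharp Poincaré constant on H^1_0(0, 5) is C_P = L/π = 5/π, achieved by sin(π/5·x).
This is the k = 2 harmonic; the ratio L/(kπ) is strictly less than C_P = L/π, consistent with the sharp inequality ||u||_L² ≤ C_P ||u'||_L².


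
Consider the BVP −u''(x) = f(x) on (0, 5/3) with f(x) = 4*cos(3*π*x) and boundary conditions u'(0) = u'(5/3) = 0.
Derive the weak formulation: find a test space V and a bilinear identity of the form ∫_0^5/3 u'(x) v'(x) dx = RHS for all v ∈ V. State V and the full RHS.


V = H^1(0, 5/3) (no boundary constraint on v; u is determined up to an additive constant); weak form: ∫_0^5/3 u'v' dx = ∫_0^5/3 (4*cos(3*π*x)) v dx for all v ∈ V.

Multiply both sides by a test function v and integrate from 0 to 5/3:
  ∫_0^5/3 −u''(x) v(x) dx = ∫_0^5/3 f(x) v(x) dx.
Integrate the LHS by parts once:
  ∫_0^5/3 −u'' v dx = −[u'(x) v(x)]_0^5/3 + ∫_0^5/3 u'(x) v'(x) dx.
Thus ∫_0^5/3 u'(x) v'(x) dx = ∫_0^5/3 f(x) v(x) dx + [u'(x) v(x)]_0^5/3.
Choose V so that boundary terms are either known or forced to vanish.
u has homogeneous Neumann: u'(0) = u'(5/3) = 0. So [u' v]_0^5/3 = 0·v(5/3) − 0·v(0) = 0 for any v; take V = H^1(0, 5/3).
Weak formulation: find u (satisfying any essential BC) such that ∫_0^5/3 u'(x) v'(x) dx = ∫_0^5/3 f v dx for all v ∈ V (homogeneous Neumann, so boundary terms vanish).
Substituting f(x) = 4*cos(3*π*x), the right-hand side is ∫_0^5/3 (4*cos(3*π*x)) v dx.
Compatibility check (pure Neumann): taking v ≡ 1 ∈ V gives 0 = ∫_0^5/3 f dx + (0) − (0), i.e. ∫_0^5/3 f dx must equal u'(0) − u'(5/3) = 0. Indeed ∫_0^5/3 (4*cos(3*π*x)) dx = 0, so the data are compatible. The solution is then unique only up to an additive constant (fix it e.g. by requiring ∫_0^5/3 u dx = 0).


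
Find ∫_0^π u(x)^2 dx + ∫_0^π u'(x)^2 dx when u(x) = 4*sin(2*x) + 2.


||u||_{H^1(0,π)}^2 = 44*π

u'(x) = 8*cos(2*x).
Expand u² and (u')² and integrate term by term on (0, π), using: for integers n ≥ 1, ∫_0^π sin²(nx) dx = ∫_0^π cos²(nx) dx = π/2; for n ≠ n', ∫_0^π sin(nx)sin(n'x) dx = ∫_0^π cos(nx)cos(n'x) dx = 0; and by product-to-sum, ∫_0^π sin(nx)cos(n'x) dx = ½∫_0^π [sin((n+n')x) + sin((n−n')x)] dx, which is 0 when n+n' is even and 2n/(n²−n'²) when n+n' is odd (it need not vanish on (0, π)). For the constant mode: ∫_0^π 1 dx = π, ∫_0^π cos(nx) dx = 0, ∫_0^π sin(nx) dx = (1−(−1)^n)/n.
  u² squared terms: (2)²·∫1 dx = 4·π = 4*π;  (4)²·∫sin(2x)² dx = 16·π/2 = 8*π.
  u² cross terms: 2·(2)·(4)·∫1·sin(2x) dx = 16·(0) = 0.
  So ∫_0^π u² dx = 4*π + 8*π + 0 = 12*π.
  (u')² squared terms: (8)²·∫cos(2x)² dx = 64·π/2 = 32*π.
  So ∫_0^π (u')² dx = 32*π.
||u||_{H^1}^2 = (12*π) + (32*π) = 44*π.


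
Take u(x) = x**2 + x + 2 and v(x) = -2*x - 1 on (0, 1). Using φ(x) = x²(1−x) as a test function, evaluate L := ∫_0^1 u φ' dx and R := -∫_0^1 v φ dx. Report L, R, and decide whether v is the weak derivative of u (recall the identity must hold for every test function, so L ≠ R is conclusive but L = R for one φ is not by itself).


LHS = -11/60, RHS = 11/60. No, v is not the weak derivative of u.

u(x) = x**2 + x + 2, classical derivative u'(x) = 2*x + 1.
φ(x) = x²(1−x), so φ'(x) = x*(2 - 3*x).
Note φ(0) = φ(1) = 0, so the boundary term u·φ vanishes.
LHS = ∫_0^1 u(x) φ'(x) dx = ∫_0^1 (-3*x^4 - x^3 - 4*x^2 + 4*x) dx. Term by term:
  ∫_0^1 -3*x^4 dx = -3/5;  ∫_0^1 -x^3 dx = -1/4;  ∫_0^1 -4*x^2 dx = -4/3;
  ∫_0^1 4*x dx = 2.
Sum: -3/5 − 1/4 − 4/3 + 2 = -11/60.
So LHS = -11/60.
∫_0^1 v(x) φ(x) dx = ∫_0^1 (2*x^4 - x^3 - x^2) dx. Term by term:
  ∫_0^1 2*x^4 dx = 2/5;  ∫_0^1 -x^3 dx = -1/4;  ∫_0^1 -x^2 dx = -1/3.
Sum: 2/5 − 1/4 − 1/3 = -11/60.
So RHS = -∫_0^1 v(x) φ(x) dx = 11/60.
LHS − RHS = -11/30 ≠ 0, so the identity fails.
(For a valid weak derivative the identity must hold for EVERY test function, in particular this one. The failure shows v is NOT the weak derivative of u.)
Correct weak derivative would be u'(x) = 2*x + 1.


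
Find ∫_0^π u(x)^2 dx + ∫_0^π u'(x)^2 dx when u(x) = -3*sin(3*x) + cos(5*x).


||u||_{H^1(0,π)}^2 = 58*π

u'(x) = -5*sin(5*x) - 9*cos(3*x).
Expand u² and (u')² and integrate term by term on (0, π), using: for integers n ≥ 1, ∫_0^π sin²(nx) dx = ∫_0^π cos²(nx) dx = π/2; for n ≠ n', ∫_0^π sin(nx)sin(n'x) dx = ∫_0^π cos(nx)cos(n'x) dx = 0; and by product-to-sum, ∫_0^π sin(nx)cos(n'x) dx = ½∫_0^π [sin((n+n')x) + sin((n−n')x)] dx, which is 0 when n+n' is even and 2n/(n²−n'²) when n+n' is odd (it need not vanish on (0, π)).
  u² squared terms: (-3)²·∫sin(3x)² dx = 9·π/2 = 9*π/2;  (1)²·∫cos(5x)² dx = 1·π/2 = π/2.
  u² cross terms: 2·(-3)·(1)·∫sin(3x)·cos(5x) dx = -6·(0) = 0.
  So ∫_0^π u² dx = 9*π/2 + π/2 + 0 = 5*π.
  (u')² squared terms: (-9)²·∫cos(3x)² dx = 81·π/2 = 81*π/2;  (-5)²·∫sin(5x)² dx = 25·π/2 = 25*π/2.
  (u')² cross terms: 2·(-9)·(-5)·∫cos(3x)·sin(5x) dx = 90·(0) = 0.
  So ∫_0^π (u')² dx = 81*π/2 + 25*π/2 + 0 = 53*π.
||u||_{H^1}^2 = (5*π) + (53*π) = 58*π.


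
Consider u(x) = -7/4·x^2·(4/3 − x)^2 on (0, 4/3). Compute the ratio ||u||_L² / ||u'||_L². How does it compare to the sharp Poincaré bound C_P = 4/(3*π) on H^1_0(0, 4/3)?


||u||_L² / ||u'||_L² = 2*sqrt(3)/9 < C_P = 4/(3*π).

u(x) = -7/4·x^2·(4/3 − x)^2, so u'(x) = 7*x*(-9*x^2 + 18*x - 8)/9.
u(x) = -7/4·x^2·(4/3 − x)^2 vanishes at x = 0 and x = 4/3, so u ∈ H^1_0(0, 4/3). Differentiate via the product rule and integrate the resulting polynomials term by term.
  ∫_0^4/3 u² dx = ∫_0^4/3 (49*x^8/16 - 49*x^7/3 + 98*x^6/3 - 784*x^5/27 + 784*x^4/81) dx. Term by term:
    ∫_0^4/3 49*x^8/16 dx = 802816/177147;  ∫_0^4/3 -49*x^7/3 dx = -401408/19683;  ∫_0^4/3 98*x^6/3 dx = 229376/6561;
    ∫_0^4/3 -784*x^5/27 dx = -1605632/59049;  ∫_0^4/3 784*x^4/81 dx = 802816/98415.
  Sum: 802816/177147 − 401408/19683 + 229376/6561 − 1605632/59049 + 802816/98415 = 57344/885735.
  ∫_0^4/3 (u')² dx = ∫_0^4/3 (49*x^6 - 196*x^5 + 2548*x^4/9 - 1568*x^3/9 + 3136*x^2/81) dx. Term by term:
    ∫_0^4/3 49*x^6 dx = 114688/2187;  ∫_0^4/3 -196*x^5 dx = -401408/2187;  ∫_0^4/3 2548*x^4/9 dx = 2609152/10935;
    ∫_0^4/3 -1568*x^3/9 dx = -100352/729;  ∫_0^4/3 3136*x^2/81 dx = 200704/6561.
  Sum: 114688/2187 − 401408/2187 + 2609152/10935 − 100352/729 + 200704/6561 = 14336/32805.
∫_0^4/3 u² dx = 57344/885735, so ||u||_L² = 64*sqrt(210)/3645.
∫_0^4/3 (u')² dx = 14336/32805, so ||u'||_L² = 32*sqrt(70)/405.
Ratio ||u||_L² / ||u'||_L² = 2*sqrt(3)/9.
Sharp Poincaré constant on H^1_0(0, 4/3) is C_P = L/π = 4/(3*π), achieved by sin(3*π/4·x).
A polynomial bump cannot attain the sharp Poincaré constant (only the first sine eigenfunction does), so the ratio is strictly less than C_P, consistent with ||u||_L² ≤ C_P ||u'||_L².


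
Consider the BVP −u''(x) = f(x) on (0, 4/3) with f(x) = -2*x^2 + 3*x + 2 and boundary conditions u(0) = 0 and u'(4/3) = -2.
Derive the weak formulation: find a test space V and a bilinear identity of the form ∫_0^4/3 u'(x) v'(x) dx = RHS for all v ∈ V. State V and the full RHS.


V = {v ∈ H^1(0, 4/3) : v(0) = 0} (test functions vanish at x = 0 where u is specified); weak form: ∫_0^4/3 u'v' dx = ∫_0^4/3 (-2*x^2 + 3*x + 2) v dx − 2·v(4/3) for all v ∈ V.

Multiply both sides by a test function v and integrate from 0 to 4/3:
  ∫_0^4/3 −u''(x) v(x) dx = ∫_0^4/3 f(x) v(x) dx.
Integrate the LHS by parts once:
  ∫_0^4/3 −u'' v dx = −[u'(x) v(x)]_0^4/3 + ∫_0^4/3 u'(x) v'(x) dx.
Thus ∫_0^4/3 u'(x) v'(x) dx = ∫_0^4/3 f(x) v(x) dx + [u'(x) v(x)]_0^4/3.
Choose V so that boundary terms are either known or forced to vanish.
Mixed BC: u(0) = 0 (Dirichlet) and u'(4/3) = -2 (Neumann). Define V = {v ∈ H^1(0, 4/3) : v(0) = 0}. Then [u' v]_0^4/3 = u'(4/3)·v(4/3) − u'(0)·0 = − 2·v(4/3).
Weak formulation: find u (satisfying any essential BC) such that ∫_0^4/3 u'(x) v'(x) dx = ∫_0^4/3 f v dx − 2·v(4/3) for all v ∈ V (Dirichlet at 0 absorbed into V; Neumann datum at x = 4/3 contributes the boundary term).
Substituting f(x) = -2*x^2 + 3*x + 2, the right-hand side is ∫_0^4/3 (-2*x^2 + 3*x + 2) v dx − 2·v(4/3).


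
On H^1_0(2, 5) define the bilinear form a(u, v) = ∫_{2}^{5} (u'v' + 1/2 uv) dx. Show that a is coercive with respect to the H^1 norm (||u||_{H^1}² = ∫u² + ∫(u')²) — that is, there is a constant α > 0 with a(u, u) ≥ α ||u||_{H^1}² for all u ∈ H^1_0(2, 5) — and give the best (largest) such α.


α = (9/2 + π^2)/(9 + π^2)

Coercivity of a(·,·) on H^1_0(2, 5) means a(u, u) ≥ α ||u||_{H^1}² for every u ∈ H^1_0.
The interval has length L = 3, and Poincaré/coercivity depend only on L. Here a(u, u) = ∫(u')² + (1/2)·∫u².
Here 0 < c = 1/2 < 1. The condition a(u,u) ≥ α||u||_{H^1}² reads (1−α)∫(u')² ≥ (α−c)∫u². Any admissible α is ≤ 1 (rapidly oscillating u have ∫u²/∫(u')² → 0), and α = 1 would force 0 ≥ (1−c)∫u², impossible since c < 1; so 1−α > 0. By the sharp Poincaré inequality on H^1_0 of an interval of length L, ∫(u')² ≥ (π/L)²∫u² with equality for the first sine mode sin(π(x−x₀)/L) (x₀ the left endpoint), so the inequality holds for all u iff (1−α)(π/L)² ≥ α − c, i.e. α ≤ ((π/L)² + c)/((π/L)² + 1) = (1 + c(L/π)²)/(1 + (L/π)²). With (π/L)² = π^2/9 and c = 1/2, the largest admissible constant is α = ((π/L)² + c)/((π/L)² + 1).
Simplifying, α = (9/2 + π^2)/(9 + π^2).


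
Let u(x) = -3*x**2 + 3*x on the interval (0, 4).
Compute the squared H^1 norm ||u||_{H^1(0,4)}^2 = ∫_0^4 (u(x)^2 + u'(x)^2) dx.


||u||_{H^1}^2 = 6996/5

The H^1 norm (squared) on an interval (0, L) is
  ||u||_{H^1}^2 = ∫_0^L u(x)^2 dx + ∫_0^L u'(x)^2 dx.
Compute u'(x) = 3 - 6*x.
Then u(x)^2 = 9*x**4 - 18*x**3 + 9*x**2 and u'(x)^2 = 36*x**2 - 36*x + 9.
Integrate each monomial from 0 to 4 using ∫_0^4 c·x^n dx = c·4^(n+1)/(n+1):
  ∫_0^4 u(x)^2 dx = ∫_0^4 (9*x^4 - 18*x^3 + 9*x^2) dx. Term by term:
    ∫_0^4 9*x^4 dx = 9216/5;  ∫_0^4 -18*x^3 dx = -1152;  ∫_0^4 9*x^2 dx = 192.
  Sum: 9216/5 − 1152 + 192 = 4416/5.
  ∫_0^4 u'(x)^2 dx = ∫_0^4 (36*x^2 - 36*x + 9) dx. Term by term:
    ∫_0^4 36*x^2 dx = 768;  ∫_0^4 -36*x dx = -288;  ∫_0^4 9 dx = 36.
  Sum: 768 − 288 + 36 = 516.
Adding: ||u||_{H^1}^2 = 4416/5 + 516 = 6996/5.


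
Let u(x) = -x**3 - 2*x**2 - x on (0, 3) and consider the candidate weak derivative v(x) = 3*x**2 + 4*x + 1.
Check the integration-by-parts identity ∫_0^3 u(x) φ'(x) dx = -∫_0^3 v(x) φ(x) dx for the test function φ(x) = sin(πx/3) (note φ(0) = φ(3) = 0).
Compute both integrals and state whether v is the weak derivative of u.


LHS = -324/π^3 + 123/π, RHS = -123/π + 324/π^3. No, v is not the weak derivative of u.

u(x) = -x**3 - 2*x**2 - x, classical derivative u'(x) = -3*x**2 - 4*x - 1.
φ(x) = sin(πx/3), so φ'(x) = π*cos(π*x/3)/3.
Note φ(0) = φ(3) = 0, so the boundary term u·φ vanishes.
LHS = ∫_0^3 u(x) φ'(x) dx = ∫_0^3 (-π*x^3*cos(π*x/3)/3 - 2*π*x^2*cos(π*x/3)/3 - π*x*cos(π*x/3)/3) dx. Term by term:
  ∫_0^3 -2*π*x^2*cos(π*x/3)/3 dx = 36/π;  ∫_0^3 -π*x*cos(π*x/3)/3 dx = 6/π;  ∫_0^3 -π*x^3*cos(π*x/3)/3 dx = -324/π^3 + 81/π.
Sum: 36/π + 6/π + -324/π^3 + 81/π = -324/π^3 + 123/π.
So LHS = -324/π^3 + 123/π.
∫_0^3 v(x) φ(x) dx = ∫_0^3 (3*x^2*sin(π*x/3) + 4*x*sin(π*x/3) + sin(π*x/3)) dx. Term by term:
  ∫_0^3 3*x^2*sin(π*x/3) dx = -324/π^3 + 81/π;  ∫_0^3 4*x*sin(π*x/3) dx = 36/π;  ∫_0^3 sin(π*x/3) dx = 6/π.
Sum: -324/π^3 + 81/π + 36/π + 6/π = -324/π^3 + 123/π.
So RHS = -∫_0^3 v(x) φ(x) dx = -123/π + 324/π^3.
LHS − RHS = -648/π^3 + 246/π ≠ 0, so the identity fails.
(For a valid weak derivative the identity must hold for EVERY test function, in particular this one. The failure shows v is NOT the weak derivative of u.)
Correct weak derivative would be u'(x) = -3*x**2 - 4*x - 1.


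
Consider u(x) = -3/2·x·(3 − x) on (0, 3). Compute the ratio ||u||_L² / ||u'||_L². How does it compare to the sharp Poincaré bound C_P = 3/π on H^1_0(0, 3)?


||u||_L² / ||u'||_L² = 3*sqrt(10)/10 < C_P = 3/π.

u(x) = -3/2·x·(3 − x), so u'(x) = 3*x - 9/2.
u(x) = -3/2·x·(3 − x) vanishes at x = 0 and x = 3, so u ∈ H^1_0(0, 3). Differentiate via the product rule and integrate the resulting polynomials term by term.
  ∫_0^3 u² dx = ∫_0^3 (9*x^4/4 - 27*x^3/2 + 81*x^2/4) dx. Term by term:
    ∫_0^3 9*x^4/4 dx = 2187/20;  ∫_0^3 -27*x^3/2 dx = -2187/8;  ∫_0^3 81*x^2/4 dx = 729/4.
  Sum: 2187/20 − 2187/8 + 729/4 = 729/40.
  ∫_0^3 (u')² dx = ∫_0^3 (9*x^2 - 27*x + 81/4) dx. Term by term:
    ∫_0^3 9*x^2 dx = 81;  ∫_0^3 -27*x dx = -243/2;  ∫_0^3 81/4 dx = 243/4.
  Sum: 81 − 243/2 + 243/4 = 81/4.
∫_0^3 u² dx = 729/40, so ||u||_L² = 27*sqrt(10)/20.
∫_0^3 (u')² dx = 81/4, so ||u'||_L² = 9/2.
Ratio ||u||_L² / ||u'||_L² = 3*sqrt(10)/10.
Sharp Poincaré constant on H^1_0(0, 3) is C_P = L/π = 3/π, achieved by sin(π/3·x).
A polynomial bump cannot attain the sharp Poincaré constant (only the first sine eigenfunction does), so the ratio is strictly less than C_P, consistent with ||u||_L² ≤ C_P ||u'||_L².


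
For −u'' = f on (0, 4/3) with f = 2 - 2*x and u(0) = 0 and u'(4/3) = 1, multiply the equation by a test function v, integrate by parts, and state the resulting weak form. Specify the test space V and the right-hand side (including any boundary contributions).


V = {v ∈ H^1(0, 4/3) : v(0) = 0} (test functions vanish at x = 0 where u is specified); weak form: ∫_0^4/3 u'v' dx = ∫_0^4/3 (2 - 2*x) v dx + v(4/3) for all v ∈ V.

Multiply both sides by a test function v and integrate from 0 to 4/3:
  ∫_0^4/3 −u''(x) v(x) dx = ∫_0^4/3 f(x) v(x) dx.
Integrate the LHS by parts once:
  ∫_0^4/3 −u'' v dx = −[u'(x) v(x)]_0^4/3 + ∫_0^4/3 u'(x) v'(x) dx.
Thus ∫_0^4/3 u'(x) v'(x) dx = ∫_0^4/3 f(x) v(x) dx + [u'(x) v(x)]_0^4/3.
Choose V so that boundary terms are either known or forced to vanish.
Mixed BC: u(0) = 0 (Dirichlet) and u'(4/3) = 1 (Neumann). Define V = {v ∈ H^1(0, 4/3) : v(0) = 0}. Then [u' v]_0^4/3 = u'(4/3)·v(4/3) − u'(0)·0 = v(4/3).
Weak formulation: find u (satisfying any essential BC) such that ∫_0^4/3 u'(x) v'(x) dx = ∫_0^4/3 f v dx + v(4/3) for all v ∈ V (Dirichlet at 0 absorbed into V; Neumann datum at x = 4/3 contributes the boundary term).
Substituting f(x) = 2 - 2*x, the right-hand side is ∫_0^4/3 (2 - 2*x) v dx + v(4/3).


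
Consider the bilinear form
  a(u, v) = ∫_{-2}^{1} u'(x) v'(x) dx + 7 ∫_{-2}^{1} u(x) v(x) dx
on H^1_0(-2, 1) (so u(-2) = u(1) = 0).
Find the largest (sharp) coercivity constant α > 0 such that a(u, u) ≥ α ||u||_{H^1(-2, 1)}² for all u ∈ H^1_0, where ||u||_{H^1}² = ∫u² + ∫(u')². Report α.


α = 1

Coercivity of a(·,·) on H^1_0(-2, 1) means a(u, u) ≥ α ||u||_{H^1}² for every u ∈ H^1_0.
The interval has length L = 3, and Poincaré/coercivity depend only on L. Here a(u, u) = ∫(u')² + (7)·∫u².
Here c = 7 ≥ 1, so a(u,u) = ∫(u')² + c∫u² ≥ ∫(u')² + ∫u² = ||u||_{H^1}², i.e. α = 1 works. No larger α is possible: a(u,u) ≥ α||u||_{H^1}² means (1−α)∫(u')² ≥ (α−c)∫u², and for the modes u_n = sin(nπ(x−x₀)/L) (x₀ the left endpoint) one has ∫u_n²/∫(u_n')² = (L/(nπ))² → 0, so a(u_n,u_n)/||u_n||_{H^1}² → 1. Hence the optimal constant is α = 1.
Therefore α = 1.


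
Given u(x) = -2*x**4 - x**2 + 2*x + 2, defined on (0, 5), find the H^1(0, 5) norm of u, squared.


||u||_{H^1}^2 = 101830520/63

The H^1 norm (squared) on an interval (0, L) is
  ||u||_{H^1}^2 = ∫_0^L u(x)^2 dx + ∫_0^L u'(x)^2 dx.
Compute u'(x) = -8*x**3 - 2*x + 2.
Then u(x)^2 = 4*x**8 + 4*x**6 - 8*x**5 - 7*x**4 - 4*x**3 + 8*x + 4 and u'(x)^2 = 64*x**6 + 32*x**4 - 32*x**3 + 4*x**2 - 8*x + 4.
Integrate each monomial from 0 to 5 using ∫_0^5 c·x^n dx = c·5^(n+1)/(n+1):
  ∫_0^5 u(x)^2 dx = ∫_0^5 (4*x^8 + 4*x^6 - 8*x^5 - 7*x^4 - 4*x^3 + 8*x + 4) dx. Term by term:
    ∫_0^5 4*x^8 dx = 7812500/9;  ∫_0^5 4*x^6 dx = 312500/7;  ∫_0^5 -8*x^5 dx = -62500/3;
    ∫_0^5 -7*x^4 dx = -4375;  ∫_0^5 -4*x^3 dx = -625;  ∫_0^5 8*x dx = 100;
    ∫_0^5 4 dx = 20.
  Sum: 7812500/9 + 312500/7 − 62500/3 − 4375 − 625 + 100 + 20 = 55880060/63.
  ∫_0^5 u'(x)^2 dx = ∫_0^5 (64*x^6 + 32*x^4 - 32*x^3 + 4*x^2 - 8*x + 4) dx. Term by term:
    ∫_0^5 64*x^6 dx = 5000000/7;  ∫_0^5 32*x^4 dx = 20000;  ∫_0^5 -32*x^3 dx = -5000;
    ∫_0^5 4*x^2 dx = 500/3;  ∫_0^5 -8*x dx = -100;  ∫_0^5 4 dx = 20.
  Sum: 5000000/7 + 20000 − 5000 + 500/3 − 100 + 20 = 15316820/21.
Adding: ||u||_{H^1}^2 = 55880060/63 + 15316820/21 = 101830520/63.


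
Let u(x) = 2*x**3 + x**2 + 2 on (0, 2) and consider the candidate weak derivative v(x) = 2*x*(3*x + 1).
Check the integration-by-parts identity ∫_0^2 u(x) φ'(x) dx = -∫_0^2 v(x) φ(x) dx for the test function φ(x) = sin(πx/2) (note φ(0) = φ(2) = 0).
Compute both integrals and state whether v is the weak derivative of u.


LHS = -56/π + 192/π^3, RHS = -56/π + 192/π^3. Yes, v = u' weakly.

u(x) = 2*x**3 + x**2 + 2, classical derivative u'(x) = 6*x**2 + 2*x.
φ(x) = sin(πx/2), so φ'(x) = π*cos(π*x/2)/2.
Note φ(0) = φ(2) = 0, so the boundary term u·φ vanishes.
LHS = ∫_0^2 u(x) φ'(x) dx = ∫_0^2 (π*x^3*cos(π*x/2) + π*x^2*cos(π*x/2)/2 + π*cos(π*x/2)) dx. Term by term:
  ∫_0^2 π*cos(π*x/2) dx = 0;  ∫_0^2 π*x^3*cos(π*x/2) dx = -48/π + 192/π^3;  ∫_0^2 π*x^2*cos(π*x/2)/2 dx = -8/π.
Sum: 0 + -48/π + 192/π^3 − 8/π = -56/π + 192/π^3.
So LHS = -56/π + 192/π^3.
∫_0^2 v(x) φ(x) dx = ∫_0^2 (6*x^2*sin(π*x/2) + 2*x*sin(π*x/2)) dx. Term by term:
  ∫_0^2 2*x*sin(π*x/2) dx = 8/π;  ∫_0^2 6*x^2*sin(π*x/2) dx = -192/π^3 + 48/π.
Sum: 8/π + -192/π^3 + 48/π = -192/π^3 + 56/π.
So RHS = -∫_0^2 v(x) φ(x) dx = -56/π + 192/π^3.
LHS = RHS, so the identity holds for this test φ.
Moreover u is smooth here and v(x) = u'(x) = 6*x**2 + 2*x pointwise, so the identity holds for every test function. Hence v is the weak derivative of u.


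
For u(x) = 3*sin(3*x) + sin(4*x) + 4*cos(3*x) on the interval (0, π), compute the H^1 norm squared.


||u||_{H^1(0,π)}^2 = 640/7 + 267*π/2

u'(x) = -12*sin(3*x) + 9*cos(3*x) + 4*cos(4*x).
Expand u² and (u')² and integrate term by term on (0, π), using: for integers n ≥ 1, ∫_0^π sin²(nx) dx = ∫_0^π cos²(nx) dx = π/2; for n ≠ n', ∫_0^π sin(nx)sin(n'x) dx = ∫_0^π cos(nx)cos(n'x) dx = 0; and by product-to-sum, ∫_0^π sin(nx)cos(n'x) dx = ½∫_0^π [sin((n+n')x) + sin((n−n')x)] dx, which is 0 when n+n' is even and 2n/(n²−n'²) when n+n' is odd (it need not vanish on (0, π)).
  u² squared terms: (3)²·∫sin(3x)² dx = 9·π/2 = 9*π/2;  (4)²·∫cos(3x)² dx = 16·π/2 = 8*π;  (1)²·∫sin(4x)² dx = 1·π/2 = π/2.
  u² cross terms: 2·(3)·(4)·∫sin(3x)·cos(3x) dx = 24·(0) = 0;  2·(3)·(1)·∫sin(3x)·sin(4x) dx = 6·(0) = 0;  2·(4)·(1)·∫cos(3x)·sin(4x) dx = 8·(8/7) = 64/7.
  So ∫_0^π u² dx = 9*π/2 + 8*π + π/2 + 0 + 0 + 64/7 = 64/7 + 13*π.
  (u')² squared terms: (-12)²·∫sin(3x)² dx = 144·π/2 = 72*π;  (4)²·∫cos(4x)² dx = 16·π/2 = 8*π;  (9)²·∫cos(3x)² dx = 81·π/2 = 81*π/2.
  (u')² cross terms: 2·(-12)·(4)·∫sin(3x)·cos(4x) dx = -96·(-6/7) = 576/7;  2·(-12)·(9)·∫sin(3x)·cos(3x) dx = -216·(0) = 0;  2·(4)·(9)·∫cos(4x)·cos(3x) dx = 72·(0) = 0.
  So ∫_0^π (u')² dx = 72*π + 8*π + 81*π/2 + 576/7 + 0 + 0 = 576/7 + 241*π/2.
||u||_{H^1}^2 = (64/7 + 13*π) + (576/7 + 241*π/2) = 640/7 + 267*π/2.


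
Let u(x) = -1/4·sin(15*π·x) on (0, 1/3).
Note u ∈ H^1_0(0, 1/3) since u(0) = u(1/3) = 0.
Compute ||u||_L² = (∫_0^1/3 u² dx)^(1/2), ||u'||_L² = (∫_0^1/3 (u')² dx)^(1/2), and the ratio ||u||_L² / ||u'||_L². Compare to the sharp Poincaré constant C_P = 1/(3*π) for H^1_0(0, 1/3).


||u||_L² / ||u'||_L² = 1/(15*π) < C_P = 1/(3*π).

u(x) = -1/4·sin(15*π·x), so u'(x) = -15*π*cos(15*π*x)/4.
Writing u(x) = A·sin(kπx/L) with A = -1/4 and k = 5, use ∫_0^L sin²(kπx/L) dx = L/2 and ∫_0^L cos²(kπx/L) dx = L/2.
u² = 1/16·sin²(15*π·x) and (u')² = 225*π^2/16·cos²(15*π·x), and each of sin², cos² integrates to L/2 = 1/6 over (0, 1/3).
∫_0^1/3 u² dx = 1/96, so ||u||_L² = sqrt(6)/24.
∫_0^1/3 (u')² dx = 75*π^2/32, so ||u'||_L² = 5*sqrt(6)*π/8.
Ratio ||u||_L² / ||u'||_L² = 1/(15*π).
Sharp Poincaré constant on H^1_0(0, 1/3) is C_P = L/π = 1/(3*π), achieved by sin(3*π·x).
This is the k = 5 harmonic; the ratio L/(kπ) is strictly less than C_P = L/π, consistent with the sharp inequality ||u||_L² ≤ C_P ||u'||_L².


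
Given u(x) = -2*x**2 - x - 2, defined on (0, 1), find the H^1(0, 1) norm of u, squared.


||u||_{H^1}^2 = 317/15

The H^1 norm (squared) on an interval (0, L) is
  ||u||_{H^1}^2 = ∫_0^L u(x)^2 dx + ∫_0^L u'(x)^2 dx.
Compute u'(x) = -4*x - 1.
Then u(x)^2 = 4*x**4 + 4*x**3 + 9*x**2 + 4*x + 4 and u'(x)^2 = 16*x**2 + 8*x + 1.
Integrate each monomial from 0 to 1 using ∫_0^1 c·x^n dx = c·1^(n+1)/(n+1):
  ∫_0^1 u(x)^2 dx = ∫_0^1 (4*x^4 + 4*x^3 + 9*x^2 + 4*x + 4) dx. Term by term:
    ∫_0^1 4*x^4 dx = 4/5;  ∫_0^1 4*x^3 dx = 1;  ∫_0^1 9*x^2 dx = 3;
    ∫_0^1 4*x dx = 2;  ∫_0^1 4 dx = 4.
  Sum: 4/5 + 1 + 3 + 2 + 4 = 54/5.
  ∫_0^1 u'(x)^2 dx = ∫_0^1 (16*x^2 + 8*x + 1) dx. Term by term:
    ∫_0^1 16*x^2 dx = 16/3;  ∫_0^1 8*x dx = 4;  ∫_0^1 1 dx = 1.
  Sum: 16/3 + 4 + 1 = 31/3.
Adding: ||u||_{H^1}^2 = 54/5 + 31/3 = 317/15.


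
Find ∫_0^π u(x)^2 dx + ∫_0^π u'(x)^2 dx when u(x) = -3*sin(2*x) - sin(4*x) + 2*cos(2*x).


||u||_{H^1(0,π)}^2 = 41*π

u'(x) = -4*sin(2*x) - 6*cos(2*x) - 4*cos(4*x).
Expand u² and (u')² and integrate term by term on (0, π), using: for integers n ≥ 1, ∫_0^π sin²(nx) dx = ∫_0^π cos²(nx) dx = π/2; for n ≠ n', ∫_0^π sin(nx)sin(n'x) dx = ∫_0^π cos(nx)cos(n'x) dx = 0; and by product-to-sum, ∫_0^π sin(nx)cos(n'x) dx = ½∫_0^π [sin((n+n')x) + sin((n−n')x)] dx, which is 0 when n+n' is even and 2n/(n²−n'²) when n+n' is odd (it need not vanish on (0, π)).
  u² squared terms: (-1)²·∫sin(4x)² dx = 1·π/2 = π/2;  (-3)²·∫sin(2x)² dx = 9·π/2 = 9*π/2;  (2)²·∫cos(2x)² dx = 4·π/2 = 2*π.
  u² cross terms: 2·(-1)·(-3)·∫sin(4x)·sin(2x) dx = 6·(0) = 0;  2·(-1)·(2)·∫sin(4x)·cos(2x) dx = -4·(0) = 0;  2·(-3)·(2)·∫sin(2x)·cos(2x) dx = -12·(0) = 0.
  So ∫_0^π u² dx = π/2 + 9*π/2 + 2*π + 0 + 0 + 0 = 7*π.
  (u')² squared terms: (-6)²·∫cos(2x)² dx = 36·π/2 = 18*π;  (-4)²·∫cos(4x)² dx = 16·π/2 = 8*π;  (-4)²·∫sin(2x)² dx = 16·π/2 = 8*π.
  (u')² cross terms: 2·(-6)·(-4)·∫cos(2x)·cos(4x) dx = 48·(0) = 0;  2·(-6)·(-4)·∫cos(2x)·sin(2x) dx = 48·(0) = 0;  2·(-4)·(-4)·∫cos(4x)·sin(2x) dx = 32·(0) = 0.
  So ∫_0^π (u')² dx = 18*π + 8*π + 8*π + 0 + 0 + 0 = 34*π.
||u||_{H^1}^2 = (7*π) + (34*π) = 41*π.


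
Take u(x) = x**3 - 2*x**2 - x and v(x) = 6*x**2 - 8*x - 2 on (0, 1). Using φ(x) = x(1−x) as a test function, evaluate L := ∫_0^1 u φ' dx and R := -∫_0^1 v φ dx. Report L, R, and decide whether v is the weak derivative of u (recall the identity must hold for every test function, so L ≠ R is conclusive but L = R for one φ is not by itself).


LHS = 7/20, RHS = 7/10. No, v is not the weak derivative of u.

u(x) = x**3 - 2*x**2 - x, classical derivative u'(x) = 3*x**2 - 4*x - 1.
φ(x) = x(1−x), so φ'(x) = 1 - 2*x.
Note φ(0) = φ(1) = 0, so the boundary term u·φ vanishes.
LHS = ∫_0^1 u(x) φ'(x) dx = ∫_0^1 (-2*x^4 + 5*x^3 - x) dx. Term by term:
  ∫_0^1 -2*x^4 dx = -2/5;  ∫_0^1 5*x^3 dx = 5/4;  ∫_0^1 -x dx = -1/2.
Sum: -2/5 + 5/4 − 1/2 = 7/20.
So LHS = 7/20.
∫_0^1 v(x) φ(x) dx = ∫_0^1 (-6*x^4 + 14*x^3 - 6*x^2 - 2*x) dx. Term by term:
  ∫_0^1 -6*x^4 dx = -6/5;  ∫_0^1 14*x^3 dx = 7/2;  ∫_0^1 -6*x^2 dx = -2;
  ∫_0^1 -2*x dx = -1.
Sum: -6/5 + 7/2 − 2 − 1 = -7/10.
So RHS = -∫_0^1 v(x) φ(x) dx = 7/10.
LHS − RHS = -7/20 ≠ 0, so the identity fails.
(For a valid weak derivative the identity must hold for EVERY test function, in particular this one. The failure shows v is NOT the weak derivative of u.)
Correct weak derivative would be u'(x) = 3*x**2 - 4*x - 1.


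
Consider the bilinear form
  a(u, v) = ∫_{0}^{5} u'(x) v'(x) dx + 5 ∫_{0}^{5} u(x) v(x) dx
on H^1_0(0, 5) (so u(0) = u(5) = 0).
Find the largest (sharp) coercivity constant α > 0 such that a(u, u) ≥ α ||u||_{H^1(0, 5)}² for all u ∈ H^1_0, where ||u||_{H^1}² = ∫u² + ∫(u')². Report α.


α = 1

Coercivity of a(·,·) on H^1_0(0, 5) means a(u, u) ≥ α ||u||_{H^1}² for every u ∈ H^1_0.
The interval has length L = 5, and Poincaré/coercivity depend only on L. Here a(u, u) = ∫(u')² + (5)·∫u².
Here c = 5 ≥ 1, so a(u,u) = ∫(u')² + c∫u² ≥ ∫(u')² + ∫u² = ||u||_{H^1}², i.e. α = 1 works. No larger α is possible: a(u,u) ≥ α||u||_{H^1}² means (1−α)∫(u')² ≥ (α−c)∫u², and for the modes u_n = sin(nπ(x−x₀)/L) (x₀ the left endpoint) one has ∫u_n²/∫(u_n')² = (L/(nπ))² → 0, so a(u_n,u_n)/||u_n||_{H^1}² → 1. Hence the optimal constant is α = 1.
Therefore α = 1.


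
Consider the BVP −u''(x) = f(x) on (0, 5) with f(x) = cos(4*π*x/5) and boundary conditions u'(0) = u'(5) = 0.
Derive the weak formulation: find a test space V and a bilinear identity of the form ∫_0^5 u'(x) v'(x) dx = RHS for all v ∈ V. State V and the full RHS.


V = H^1(0, 5) (no boundary constraint on v; u is determined up to an additive constant); weak form: ∫_0^5 u'v' dx = ∫_0^5 (cos(4*π*x/5)) v dx for all v ∈ V.

Multiply both sides by a test function v and integrate from 0 to 5:
  ∫_0^5 −u''(x) v(x) dx = ∫_0^5 f(x) v(x) dx.
Integrate the LHS by parts once:
  ∫_0^5 −u'' v dx = −[u'(x) v(x)]_0^5 + ∫_0^5 u'(x) v'(x) dx.
Thus ∫_0^5 u'(x) v'(x) dx = ∫_0^5 f(x) v(x) dx + [u'(x) v(x)]_0^5.
Choose V so that boundary terms are either known or forced to vanish.
u has homogeneous Neumann: u'(0) = u'(5) = 0. So [u' v]_0^5 = 0·v(5) − 0·v(0) = 0 for any v; take V = H^1(0, 5).
Weak formulation: find u (satisfying any essential BC) such that ∫_0^5 u'(x) v'(x) dx = ∫_0^5 f v dx for all v ∈ V (homogeneous Neumann, so boundary terms vanish).
Substituting f(x) = cos(4*π*x/5), the right-hand side is ∫_0^5 (cos(4*π*x/5)) v dx.
Compatibility check (pure Neumann): taking v ≡ 1 ∈ V gives 0 = ∫_0^5 f dx + (0) − (0), i.e. ∫_0^5 f dx must equal u'(0) − u'(5) = 0. Indeed ∫_0^5 (cos(4*π*x/5)) dx = 0, so the data are compatible. The solution is then unique only up to an additive constant (fix it e.g. by requiring ∫_0^5 u dx = 0).


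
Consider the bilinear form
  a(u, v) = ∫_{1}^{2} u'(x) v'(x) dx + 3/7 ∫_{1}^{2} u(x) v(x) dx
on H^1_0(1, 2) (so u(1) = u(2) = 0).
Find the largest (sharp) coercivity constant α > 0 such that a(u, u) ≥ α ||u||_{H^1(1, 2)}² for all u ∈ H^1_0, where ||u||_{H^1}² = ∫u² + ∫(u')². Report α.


α = (3/7 + π^2)/(1 + π^2)

Coercivity of a(·,·) on H^1_0(1, 2) means a(u, u) ≥ α ||u||_{H^1}² for every u ∈ H^1_0.
The interval has length L = 1, and Poincaré/coercivity depend only on L. Here a(u, u) = ∫(u')² + (3/7)·∫u².
Here 0 < c = 3/7 < 1. The condition a(u,u) ≥ α||u||_{H^1}² reads (1−α)∫(u')² ≥ (α−c)∫u². Any admissible α is ≤ 1 (rapidly oscillating u have ∫u²/∫(u')² → 0), and α = 1 would force 0 ≥ (1−c)∫u², impossible since c < 1; so 1−α > 0. By the sharp Poincaré inequality on H^1_0 of an interval of length L, ∫(u')² ≥ (π/L)²∫u² with equality for the first sine mode sin(π(x−x₀)/L) (x₀ the left endpoint), so the inequality holds for all u iff (1−α)(π/L)² ≥ α − c, i.e. α ≤ ((π/L)² + c)/((π/L)² + 1) = (1 + c(L/π)²)/(1 + (L/π)²). With (π/L)² = π^2 and c = 3/7, the largest admissible constant is α = ((π/L)² + c)/((π/L)² + 1).
Simplifying, α = (3/7 + π^2)/(1 + π^2).


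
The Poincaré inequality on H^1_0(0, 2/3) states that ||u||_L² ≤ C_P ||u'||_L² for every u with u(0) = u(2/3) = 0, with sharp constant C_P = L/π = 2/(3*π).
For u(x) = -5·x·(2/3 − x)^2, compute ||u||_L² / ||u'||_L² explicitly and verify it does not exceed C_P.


||u||_L² / ||u'||_L² = sqrt(14)/21 < C_P = 2/(3*π).

u(x) = -5·x·(2/3 − x)^2, so u'(x) = -15*x^2 + 40*x/3 - 20/9.
u(x) = -5·x·(2/3 − x)^2 vanishes at x = 0 and x = 2/3, so u ∈ H^1_0(0, 2/3). Differentiate via the product rule and integrate the resulting polynomials term by term.
  ∫_0^2/3 u² dx = ∫_0^2/3 (25*x^6 - 200*x^5/3 + 200*x^4/3 - 800*x^3/27 + 400*x^2/81) dx. Term by term:
    ∫_0^2/3 25*x^6 dx = 3200/15309;  ∫_0^2/3 -200*x^5/3 dx = -6400/6561;  ∫_0^2/3 200*x^4/3 dx = 1280/729;
    ∫_0^2/3 -800*x^3/27 dx = -3200/2187;  ∫_0^2/3 400*x^2/81 dx = 3200/6561.
  Sum: 3200/15309 − 6400/6561 + 1280/729 − 3200/2187 + 3200/6561 = 640/45927.
  ∫_0^2/3 (u')² dx = ∫_0^2/3 (225*x^4 - 400*x^3 + 2200*x^2/9 - 1600*x/27 + 400/81) dx. Term by term:
    ∫_0^2/3 225*x^4 dx = 160/27;  ∫_0^2/3 -400*x^3 dx = -1600/81;  ∫_0^2/3 2200*x^2/9 dx = 17600/729;
    ∫_0^2/3 -1600*x/27 dx = -3200/243;  ∫_0^2/3 400/81 dx = 800/243.
  Sum: 160/27 − 1600/81 + 17600/729 − 3200/243 + 800/243 = 320/729.
∫_0^2/3 u² dx = 640/45927, so ||u||_L² = 8*sqrt(70)/567.
∫_0^2/3 (u')² dx = 320/729, so ||u'||_L² = 8*sqrt(5)/27.
Ratio ||u||_L² / ||u'||_L² = sqrt(14)/21.
Sharp Poincaré constant on H^1_0(0, 2/3) is C_P = L/π = 2/(3*π), achieved by sin(3*π/2·x).
A polynomial bump cannot attain the sharp Poincaré constant (only the first sine eigenfunction does), so the ratio is strictly less than C_P, consistent with ||u||_L² ≤ C_P ||u'||_L².


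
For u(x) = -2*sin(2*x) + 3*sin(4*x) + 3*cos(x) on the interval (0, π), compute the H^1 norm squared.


||u||_{H^1(0,π)}^2 = -64/5 + 191*π/2

u'(x) = -3*sin(x) - 4*cos(2*x) + 12*cos(4*x).
Expand u² and (u')² and integrate term by term on (0, π), using: for integers n ≥ 1, ∫_0^π sin²(nx) dx = ∫_0^π cos²(nx) dx = π/2; for n ≠ n', ∫_0^π sin(nx)sin(n'x) dx = ∫_0^π cos(nx)cos(n'x) dx = 0; and by product-to-sum, ∫_0^π sin(nx)cos(n'x) dx = ½∫_0^π [sin((n+n')x) + sin((n−n')x)] dx, which is 0 when n+n' is even and 2n/(n²−n'²) when n+n' is odd (it need not vanish on (0, π)).
  u² squared terms: (-2)²·∫sin(2x)² dx = 4·π/2 = 2*π;  (3)²·∫cos(x)² dx = 9·π/2 = 9*π/2;  (3)²·∫sin(4x)² dx = 9·π/2 = 9*π/2.
  u² cross terms: 2·(-2)·(3)·∫sin(2x)·cos(x) dx = -12·(4/3) = -16;  2·(-2)·(3)·∫sin(2x)·sin(4x) dx = -12·(0) = 0;  2·(3)·(3)·∫cos(x)·sin(4x) dx = 18·(8/15) = 48/5.
  So ∫_0^π u² dx = 2*π + 9*π/2 + 9*π/2 − 16 + 0 + 48/5 = -32/5 + 11*π.
  (u')² squared terms: (-4)²·∫cos(2x)² dx = 16·π/2 = 8*π;  (-3)²·∫sin(x)² dx = 9·π/2 = 9*π/2;  (12)²·∫cos(4x)² dx = 144·π/2 = 72*π.
  (u')² cross terms: 2·(-4)·(-3)·∫cos(2x)·sin(x) dx = 24·(-2/3) = -16;  2·(-4)·(12)·∫cos(2x)·cos(4x) dx = -96·(0) = 0;  2·(-3)·(12)·∫sin(x)·cos(4x) dx = -72·(-2/15) = 48/5.
  So ∫_0^π (u')² dx = 8*π + 9*π/2 + 72*π − 16 + 0 + 48/5 = -32/5 + 169*π/2.
||u||_{H^1}^2 = (-32/5 + 11*π) + (-32/5 + 169*π/2) = -64/5 + 191*π/2.
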